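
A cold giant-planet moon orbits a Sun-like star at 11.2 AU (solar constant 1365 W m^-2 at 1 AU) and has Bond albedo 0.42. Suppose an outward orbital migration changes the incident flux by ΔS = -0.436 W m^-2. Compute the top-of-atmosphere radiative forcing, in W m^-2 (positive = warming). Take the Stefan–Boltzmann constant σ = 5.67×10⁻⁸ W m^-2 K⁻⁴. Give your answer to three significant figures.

Irradiance scales as 1/d², so S = 1365 W m^-2 × (1/11.2)² = 10.88 W m^-2.
TOA radiative forcing: ΔF = (1−α)ΔS/4 = 0.58·(-0.436)/4 = -0.06322 W m^-2.

-0.0632 W m^-2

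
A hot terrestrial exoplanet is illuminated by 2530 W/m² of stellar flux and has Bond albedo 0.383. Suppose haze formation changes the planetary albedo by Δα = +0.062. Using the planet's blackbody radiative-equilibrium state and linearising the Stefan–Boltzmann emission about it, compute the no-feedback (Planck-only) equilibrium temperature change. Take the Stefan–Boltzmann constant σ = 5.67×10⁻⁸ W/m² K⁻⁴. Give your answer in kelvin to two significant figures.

-7.2 kelvin

Unperturbed T_e = [2530·(1−0.383)/(4σ)]^¼ = 288.0 K.
ΔF = −(S/4)Δα = −(2530/4)×(+0.062) = -39.21 W/m².
Planck response: λ_P = 4σT_e³ = 4·5.67×10⁻⁸·(288.0)³ = 5.420 W/m²/K.
Hence the no-feedback warming is ΔF/(4σT_e³) = -7.24 K.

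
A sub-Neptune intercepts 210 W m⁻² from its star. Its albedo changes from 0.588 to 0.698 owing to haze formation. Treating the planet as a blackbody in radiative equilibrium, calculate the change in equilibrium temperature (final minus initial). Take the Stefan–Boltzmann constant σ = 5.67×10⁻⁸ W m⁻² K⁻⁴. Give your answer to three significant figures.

With α = 0.588, T₁ = 139.8 K.
Final:   T₂ = [S(1−0.698)/(4σ)]^(1/4) = 129.3 K.
ΔT = T₂ − T₁ = -10.44 K.

-10.4 K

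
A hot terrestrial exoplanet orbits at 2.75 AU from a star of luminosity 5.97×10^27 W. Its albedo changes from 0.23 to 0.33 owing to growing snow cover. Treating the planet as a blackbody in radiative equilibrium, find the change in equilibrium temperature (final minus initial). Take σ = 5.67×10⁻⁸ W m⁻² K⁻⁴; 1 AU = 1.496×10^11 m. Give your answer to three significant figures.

-10.7 K

Orbital distance: d = 2.75 AU = 4.114×10^11 m.
S = L/(4πd²) = 2807 W m⁻².
With α = 0.23, T₁ = 312.4 K.
After:  T₂ = [2807·0.67/(4σ)]^(1/4) = 301.8 K.
Change: 301.8 − 312.4 = -10.68 K.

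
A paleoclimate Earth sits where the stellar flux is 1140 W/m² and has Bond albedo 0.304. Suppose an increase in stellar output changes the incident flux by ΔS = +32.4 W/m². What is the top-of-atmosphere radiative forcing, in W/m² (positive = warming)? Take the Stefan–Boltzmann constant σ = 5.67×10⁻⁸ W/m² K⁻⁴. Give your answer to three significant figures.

Only a fraction (1−α) is absorbed and it's spread over 4πR², so ΔF = (1−α)ΔS/4 = 5.638 W/m².

5.64 W/m²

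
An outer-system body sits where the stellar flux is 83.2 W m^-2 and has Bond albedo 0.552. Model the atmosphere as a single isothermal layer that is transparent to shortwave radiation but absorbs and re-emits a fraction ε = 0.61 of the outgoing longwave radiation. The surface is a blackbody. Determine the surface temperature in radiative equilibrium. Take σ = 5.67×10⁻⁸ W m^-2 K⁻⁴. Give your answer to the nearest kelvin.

124 K

At the top of the atmosphere, σT_e⁴ = S(1−α)/4 = 9.318 W m^-2, giving T_e = 113.2 K.
For a single slab of emissivity ε, T_s⁴ = 2T_e⁴/(2−ε); thus T_s = 113.2·(1.439)^(1/4) = 124.0 K.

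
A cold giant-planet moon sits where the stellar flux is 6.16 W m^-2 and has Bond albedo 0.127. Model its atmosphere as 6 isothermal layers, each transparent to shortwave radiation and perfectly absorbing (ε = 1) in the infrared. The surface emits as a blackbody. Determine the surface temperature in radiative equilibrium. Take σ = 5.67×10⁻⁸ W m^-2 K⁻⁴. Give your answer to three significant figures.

114 kelvin

The effective emission temperature is T_e = [S(1−α)/(4σ)]^¼ = 69.78 K.
For an N-layer opaque stack, T_s⁴ = (N+1)T_e⁴, hence T_s = (7)^(1/4)×69.78 K = 113.5 K.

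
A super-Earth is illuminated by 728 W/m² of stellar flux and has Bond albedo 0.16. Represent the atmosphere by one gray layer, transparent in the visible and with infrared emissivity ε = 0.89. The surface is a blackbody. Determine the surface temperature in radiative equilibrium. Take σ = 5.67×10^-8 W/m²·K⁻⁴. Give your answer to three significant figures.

264 kelvin

At the top of the atmosphere, σT_e⁴ = S(1−α)/4 = 152.9 W/m², giving T_e = 227.9 K.
Surface balance with a leaky layer gives σT_s⁴ = σT_e⁴·2/(2−ε), so T_s = T_e·[2/(2−0.89)]^(1/4) = 264.0 K.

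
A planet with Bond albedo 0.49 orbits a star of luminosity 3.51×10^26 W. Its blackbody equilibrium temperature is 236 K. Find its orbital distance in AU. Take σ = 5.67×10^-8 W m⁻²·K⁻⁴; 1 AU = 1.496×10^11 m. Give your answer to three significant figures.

0.951 AU

Energy balance gives S = 4σT⁴/(1−α) = 1379 W m⁻².
Then d = [L/(4πS)]^(1/2) = 1.423×10^11 m, i.e. 0.9512 AU.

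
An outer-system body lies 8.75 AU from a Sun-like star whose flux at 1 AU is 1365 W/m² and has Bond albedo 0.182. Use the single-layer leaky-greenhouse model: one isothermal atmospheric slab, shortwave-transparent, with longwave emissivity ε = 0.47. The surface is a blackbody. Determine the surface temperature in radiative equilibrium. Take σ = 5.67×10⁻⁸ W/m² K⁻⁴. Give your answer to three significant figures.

Irradiance scales as 1/d², so S = 1365 W/m² × (1/8.75)² = 17.83 W/m².
At the top of the atmosphere, σT_e⁴ = S(1−α)/4 = 3.646 W/m², giving T_e = 89.55 K.
The surface balance (absorbed SW + ε·downward IR = σT_s⁴) with T_a⁴ = T_s⁴/2 reduces to T_s = T_e·[2/(2−ε)]^¼ = 95.75 K.

95.8 K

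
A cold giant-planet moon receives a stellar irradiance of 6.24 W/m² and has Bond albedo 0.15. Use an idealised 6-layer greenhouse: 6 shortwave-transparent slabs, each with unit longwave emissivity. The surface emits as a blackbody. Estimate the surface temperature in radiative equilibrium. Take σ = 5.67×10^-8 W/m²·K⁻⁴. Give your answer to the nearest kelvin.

113 kelvin

OLR = S(1−α)/4 = 1.326 W/m²; the top layer radiates at T_e = 69.54 K.
Layer-by-layer balance gives σT_s⁴ = (N+1)σT_e⁴, so T_s = 7^¼·69.54 = 113.1 K.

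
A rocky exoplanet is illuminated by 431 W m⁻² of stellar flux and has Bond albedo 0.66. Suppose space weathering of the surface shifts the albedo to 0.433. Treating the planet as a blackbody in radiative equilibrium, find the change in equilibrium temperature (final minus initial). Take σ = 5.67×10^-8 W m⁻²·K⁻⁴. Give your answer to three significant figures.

21.7 K

With α = 0.66, T₁ = 159.4 K.
Final:   T₂ = [S(1−0.433)/(4σ)]^(1/4) = 181.2 K.
ΔT = T₂ − T₁ = 21.74 K.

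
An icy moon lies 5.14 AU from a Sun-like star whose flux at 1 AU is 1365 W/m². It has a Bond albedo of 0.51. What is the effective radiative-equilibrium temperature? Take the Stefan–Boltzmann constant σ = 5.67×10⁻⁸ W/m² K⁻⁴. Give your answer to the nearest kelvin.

103 kelvin

Irradiance scales as 1/d², so S = 1365 W/m² × (1/5.14)² = 51.67 W/m².
The planet absorbs (1−α)S over its disc πR² and re-emits over 4πR², so the mean absorbed flux is (1−0.51)·51.67/4 = 6.329 W/m².
Balancing against σT⁴: T = (6.329/5.67×10⁻⁸)^(1/4) = 102.8 K.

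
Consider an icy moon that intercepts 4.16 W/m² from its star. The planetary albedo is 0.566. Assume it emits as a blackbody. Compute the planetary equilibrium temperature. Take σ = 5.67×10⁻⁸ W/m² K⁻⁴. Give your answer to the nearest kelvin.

53 K

Averaging over the sphere, the absorbed flux is S(1−α)/4 = 0.4514 W/m².
Set σT⁴ = 0.4514 → T = (0.4514/σ)^(1/4) = 53.12 K.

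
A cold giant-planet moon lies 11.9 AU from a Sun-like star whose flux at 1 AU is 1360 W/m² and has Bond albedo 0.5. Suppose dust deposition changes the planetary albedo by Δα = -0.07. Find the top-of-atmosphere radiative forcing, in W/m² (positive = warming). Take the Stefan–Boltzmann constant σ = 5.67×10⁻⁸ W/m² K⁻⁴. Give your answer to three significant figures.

Irradiance scales as 1/d², so S = 1360 W/m² × (1/11.9)² = 9.604 W/m².
TOA radiative forcing: ΔF = −S·Δα/4 = −9.604·(-0.07)/4 = 0.1681 W/m².

0.168 W/m²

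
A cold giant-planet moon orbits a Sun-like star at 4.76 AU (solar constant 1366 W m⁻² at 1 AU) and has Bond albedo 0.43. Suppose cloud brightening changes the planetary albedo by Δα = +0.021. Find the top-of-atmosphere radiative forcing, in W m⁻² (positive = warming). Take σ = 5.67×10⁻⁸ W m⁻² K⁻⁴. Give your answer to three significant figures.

-0.317 W m⁻²

By the inverse-square law, S = 1366/4.76² = 60.29 W m⁻².
TOA radiative forcing: ΔF = −S·Δα/4 = −60.29·(+0.021)/4 = -0.3165 W m⁻².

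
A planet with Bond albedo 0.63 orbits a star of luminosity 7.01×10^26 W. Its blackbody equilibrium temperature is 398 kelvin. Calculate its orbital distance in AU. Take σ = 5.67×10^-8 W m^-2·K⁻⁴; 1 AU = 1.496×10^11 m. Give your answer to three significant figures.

0.403 AU

The flux needed for this T is 4σT⁴/(1−0.63) = 15380 W m^-2.
From L = 4πd²S, d = √(7.01×10^26/(4π·15380)) = 6.022×10^10 m = 0.4026 AU.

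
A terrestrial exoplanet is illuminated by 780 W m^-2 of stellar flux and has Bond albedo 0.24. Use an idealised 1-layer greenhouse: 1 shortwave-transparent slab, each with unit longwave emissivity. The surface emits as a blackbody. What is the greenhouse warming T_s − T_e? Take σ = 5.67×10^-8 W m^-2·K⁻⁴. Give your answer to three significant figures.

42.8 kelvin

The effective emission temperature is T_e = [S(1−α)/(4σ)]^¼ = 226.1 K.
Surface: T_s = (2)^¼·T_e = 268.9 K.
Warming: T_s − T_e = 42.78 K.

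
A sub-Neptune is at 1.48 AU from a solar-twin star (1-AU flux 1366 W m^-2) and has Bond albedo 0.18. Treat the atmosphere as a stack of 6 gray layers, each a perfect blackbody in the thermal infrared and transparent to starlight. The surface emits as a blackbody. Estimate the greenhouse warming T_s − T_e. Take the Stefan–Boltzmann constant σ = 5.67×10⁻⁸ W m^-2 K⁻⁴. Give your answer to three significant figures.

By the inverse-square law, S = 1366/1.48² = 623.6 W m^-2.
Top-of-atmosphere balance: σT_e⁴ = S(1−α)/4 = 127.8 W m^-2 → T_e = 217.9 K.
T_s = (N+1)^(1/4)·T_e = 354.4 K.
So the greenhouse effect raises the surface by 354.4 − 217.9 = 136.5 K.

137 K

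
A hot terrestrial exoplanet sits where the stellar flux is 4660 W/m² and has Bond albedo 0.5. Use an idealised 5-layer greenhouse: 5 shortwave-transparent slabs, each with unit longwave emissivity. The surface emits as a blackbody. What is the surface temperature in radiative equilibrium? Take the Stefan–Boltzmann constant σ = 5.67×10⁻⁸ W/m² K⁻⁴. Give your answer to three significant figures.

Top-of-atmosphere balance: σT_e⁴ = S(1−α)/4 = 582.5 W/m² → T_e = 318.4 K.
Layer-by-layer balance gives σT_s⁴ = (N+1)σT_e⁴, so T_s = 6^¼·318.4 = 498.3 K.

498 K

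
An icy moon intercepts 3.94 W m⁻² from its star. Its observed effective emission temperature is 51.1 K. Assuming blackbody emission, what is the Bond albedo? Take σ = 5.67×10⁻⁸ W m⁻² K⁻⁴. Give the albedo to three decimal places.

From σT⁴ = S(1−α)/4 we invert for α: 1−α = 4σT⁴/S.
4σT⁴ = 4·5.67×10⁻⁸·(51.1)⁴ = 1.546 W m⁻².
1−α = 1.546/3.940 = 0.3925, so α = 0.6075.

0.608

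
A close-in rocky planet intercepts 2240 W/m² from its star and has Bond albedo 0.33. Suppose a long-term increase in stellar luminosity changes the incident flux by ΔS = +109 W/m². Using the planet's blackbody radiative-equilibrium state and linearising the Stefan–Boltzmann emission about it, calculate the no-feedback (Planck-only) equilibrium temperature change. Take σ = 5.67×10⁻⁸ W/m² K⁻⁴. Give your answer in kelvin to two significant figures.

The baseline emission temperature is T_e = 285.2 K.
TOA radiative forcing: ΔF = (1−α)ΔS/4 = 0.67·(+109)/4 = 18.26 W/m².
Planck response: λ_P = 4σT_e³ = 4·5.67×10⁻⁸·(285.2)³ = 5.262 W/m²/K.
Hence the no-feedback warming is ΔF/(4σT_e³) = 3.47 K.

3.5 K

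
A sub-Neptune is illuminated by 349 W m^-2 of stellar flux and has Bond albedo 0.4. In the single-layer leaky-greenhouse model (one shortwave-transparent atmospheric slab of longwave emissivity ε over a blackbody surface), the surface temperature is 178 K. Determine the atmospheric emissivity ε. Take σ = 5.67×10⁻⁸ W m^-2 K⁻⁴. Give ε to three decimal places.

First, T_e = [349.0·(1−0.4)/(4σ)]^(1/4) = 174.3 K.
T_s⁴ = T_e⁴·2/(2−ε) → ε = 2 − 2(T_e/T_s)⁴ = 2 − 2·(174.3/178)⁴ = 0.1606.

0.161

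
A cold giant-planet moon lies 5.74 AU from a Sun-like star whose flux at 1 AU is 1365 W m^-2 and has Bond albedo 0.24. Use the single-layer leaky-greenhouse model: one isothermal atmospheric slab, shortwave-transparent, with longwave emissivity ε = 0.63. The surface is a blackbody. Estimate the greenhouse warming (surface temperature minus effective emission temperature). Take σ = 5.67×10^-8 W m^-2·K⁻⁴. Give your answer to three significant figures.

By the inverse-square law, S = 1365/5.74² = 41.43 W m^-2.
At the top of the atmosphere, σT_e⁴ = S(1−α)/4 = 7.872 W m^-2, giving T_e = 108.5 K.
Surface balance with a leaky layer gives σT_s⁴ = σT_e⁴·2/(2−ε), so T_s = T_e·[2/(2−0.63)]^(1/4) = 119.3 K.
T_s − T_e = 119.3 − 108.5 = 10.77 K.

10.8 K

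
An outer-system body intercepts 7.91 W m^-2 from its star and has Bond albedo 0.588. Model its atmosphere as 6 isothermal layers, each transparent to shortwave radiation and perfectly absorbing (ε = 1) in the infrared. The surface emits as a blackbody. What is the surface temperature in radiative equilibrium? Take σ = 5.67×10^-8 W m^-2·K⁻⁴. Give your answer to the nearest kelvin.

Top-of-atmosphere balance: σT_e⁴ = S(1−α)/4 = 0.8147 W m^-2 → T_e = 61.57 K.
With N = 6 opaque layers, T_s = (N+1)^(1/4)·T_e = 7^(1/4)·61.57 = 100.1 K.

100 K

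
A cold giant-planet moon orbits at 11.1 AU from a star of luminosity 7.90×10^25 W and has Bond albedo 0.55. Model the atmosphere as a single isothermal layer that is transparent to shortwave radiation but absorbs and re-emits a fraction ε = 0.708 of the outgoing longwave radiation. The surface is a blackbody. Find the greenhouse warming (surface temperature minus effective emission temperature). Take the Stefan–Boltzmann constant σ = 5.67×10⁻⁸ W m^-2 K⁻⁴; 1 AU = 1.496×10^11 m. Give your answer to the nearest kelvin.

d = 11.1 × 1.496×10^11 m = 1.661×10^12 m.
S = L/(4πd²) = 2.280 W m^-2.
Effective emission temperature (TOA balance): σT_e⁴ = S(1−α)/4 = 0.2565 W m^-2 → T_e = 46.12 K.
The surface balance (absorbed SW + ε·downward IR = σT_s⁴) with T_a⁴ = T_s⁴/2 reduces to T_s = T_e·[2/(2−ε)]^¼ = 51.44 K.
Greenhouse warming: T_s − T_e = 5.323 K.

5 kelvin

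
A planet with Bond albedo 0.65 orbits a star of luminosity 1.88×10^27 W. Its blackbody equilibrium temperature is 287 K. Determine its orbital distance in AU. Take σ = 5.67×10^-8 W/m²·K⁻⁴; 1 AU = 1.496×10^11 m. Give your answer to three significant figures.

The flux needed for this T is 4σT⁴/(1−0.65) = 4396 W/m².
From L = 4πd²S, d = √(1.88×10^27/(4π·4396)) = 1.845×10^11 m = 1.233 AU.

1.23 AU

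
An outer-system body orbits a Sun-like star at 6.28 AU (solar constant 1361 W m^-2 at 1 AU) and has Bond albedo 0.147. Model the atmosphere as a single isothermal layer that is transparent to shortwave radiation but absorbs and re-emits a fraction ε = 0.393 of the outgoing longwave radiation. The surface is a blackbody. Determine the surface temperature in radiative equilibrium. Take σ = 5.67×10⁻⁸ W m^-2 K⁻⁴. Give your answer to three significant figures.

By the inverse-square law, S = 1361/6.28² = 34.51 W m^-2.
At the top of the atmosphere, σT_e⁴ = S(1−α)/4 = 7.359 W m^-2, giving T_e = 106.7 K.
Surface balance with a leaky layer gives σT_s⁴ = σT_e⁴·2/(2−ε), so T_s = T_e·[2/(2−0.393)]^(1/4) = 112.7 K.

113 kelvin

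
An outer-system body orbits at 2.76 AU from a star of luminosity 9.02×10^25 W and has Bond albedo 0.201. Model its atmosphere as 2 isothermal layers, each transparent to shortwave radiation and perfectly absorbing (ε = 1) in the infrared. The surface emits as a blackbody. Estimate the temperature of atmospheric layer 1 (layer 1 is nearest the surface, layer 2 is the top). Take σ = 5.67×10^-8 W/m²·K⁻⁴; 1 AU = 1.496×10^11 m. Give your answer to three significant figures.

131 K

d = 2.76 × 1.496×10^11 m = 4.129×10^11 m.
Spreading L over a sphere of radius d: S = 9.02×10^25/(4π·4.13×10^11²) = 42.10 W/m².
Top-of-atmosphere balance: σT_e⁴ = S(1−α)/4 = 8.410 W/m² → T_e = 110.4 K.
Each opaque layer satisfies 2T_j⁴ = T_{j−1}⁴ + T_{j+1}⁴, giving T_k⁴ = (N+1−k)T_e⁴.
With k = 1: T_1 = (2+1−1)^¼·110.4 K = 131.2 K.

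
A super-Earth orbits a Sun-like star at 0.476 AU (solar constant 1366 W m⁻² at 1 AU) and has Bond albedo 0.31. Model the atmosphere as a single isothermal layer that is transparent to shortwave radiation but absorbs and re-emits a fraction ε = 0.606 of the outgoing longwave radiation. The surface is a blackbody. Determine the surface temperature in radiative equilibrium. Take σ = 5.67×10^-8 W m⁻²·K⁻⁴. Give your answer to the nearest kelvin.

By the inverse-square law, S = 1366/0.476² = 6029 W m⁻².
At the top of the atmosphere, σT_e⁴ = S(1−α)/4 = 1040 W m⁻², giving T_e = 368.0 K.
For a single slab of emissivity ε, T_s⁴ = 2T_e⁴/(2−ε); thus T_s = 368.0·(1.435)^(1/4) = 402.8 K.

403 kelvin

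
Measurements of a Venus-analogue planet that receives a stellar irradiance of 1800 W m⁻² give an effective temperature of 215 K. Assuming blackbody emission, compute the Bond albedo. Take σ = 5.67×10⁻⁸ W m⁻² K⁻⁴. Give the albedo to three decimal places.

From σT⁴ = S(1−α)/4 we invert for α: 1−α = 4σT⁴/S.
σT⁴ = 121.2 W m⁻², so 4σT⁴ = 484.6 W m⁻².
Hence α = 1 − 484.6/1800 = 0.7308.

0.731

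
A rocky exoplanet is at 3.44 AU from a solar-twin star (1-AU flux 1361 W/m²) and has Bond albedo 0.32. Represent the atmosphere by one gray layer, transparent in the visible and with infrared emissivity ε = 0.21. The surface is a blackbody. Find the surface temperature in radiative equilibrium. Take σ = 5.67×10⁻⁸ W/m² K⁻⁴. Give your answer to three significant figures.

140 K

By the inverse-square law, S = 1361/3.44² = 115.0 W/m².
The planet radiates to space at T_e = [S(1−α)/(4σ)]^(1/4) = 136.3 K.
Surface balance with a leaky layer gives σT_s⁴ = σT_e⁴·2/(2−ε), so T_s = T_e·[2/(2−0.21)]^(1/4) = 140.1 K.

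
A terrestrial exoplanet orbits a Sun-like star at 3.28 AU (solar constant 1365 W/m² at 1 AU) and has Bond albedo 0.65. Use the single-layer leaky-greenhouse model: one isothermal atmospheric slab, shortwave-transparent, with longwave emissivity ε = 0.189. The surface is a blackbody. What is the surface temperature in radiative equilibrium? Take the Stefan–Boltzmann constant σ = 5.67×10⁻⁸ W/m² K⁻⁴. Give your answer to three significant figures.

121 K

Flux at the orbit: S = 1365/(3.28)² = 126.9 W/m².
The planet radiates to space at T_e = [S(1−α)/(4σ)]^(1/4) = 118.3 K.
For a single slab of emissivity ε, T_s⁴ = 2T_e⁴/(2−ε); thus T_s = 118.3·(1.104)^(1/4) = 121.3 K.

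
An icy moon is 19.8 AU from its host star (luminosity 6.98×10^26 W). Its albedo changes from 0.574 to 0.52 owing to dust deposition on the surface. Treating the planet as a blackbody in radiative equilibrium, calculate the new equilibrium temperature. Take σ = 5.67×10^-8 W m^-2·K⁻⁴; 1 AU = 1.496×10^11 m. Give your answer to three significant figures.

60.5 K

d = 19.8 × 1.496×10^11 m = 2.962×10^12 m.
Spreading L over a sphere of radius d: S = 6.98×10^26/(4π·2.96×10^12²) = 6.331 W m^-2.
T₂ = [S(1−α₂)/(4σ)]^(1/4) = [6.331·0.48/(4σ)]^(1/4) = 60.50 K.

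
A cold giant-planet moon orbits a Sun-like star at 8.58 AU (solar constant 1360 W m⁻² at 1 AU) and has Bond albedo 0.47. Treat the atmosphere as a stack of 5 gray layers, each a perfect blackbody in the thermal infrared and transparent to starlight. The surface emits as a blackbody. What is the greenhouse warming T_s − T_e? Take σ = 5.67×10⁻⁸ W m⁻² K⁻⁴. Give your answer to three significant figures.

45.8 K

Irradiance scales as 1/d², so S = 1360 W m⁻² × (1/8.58)² = 18.47 W m⁻².
The effective emission temperature is T_e = [S(1−α)/(4σ)]^¼ = 81.06 K.
T_s = (N+1)^(1/4)·T_e = 126.9 K.
So the greenhouse effect raises the surface by 126.9 − 81.06 = 45.80 K.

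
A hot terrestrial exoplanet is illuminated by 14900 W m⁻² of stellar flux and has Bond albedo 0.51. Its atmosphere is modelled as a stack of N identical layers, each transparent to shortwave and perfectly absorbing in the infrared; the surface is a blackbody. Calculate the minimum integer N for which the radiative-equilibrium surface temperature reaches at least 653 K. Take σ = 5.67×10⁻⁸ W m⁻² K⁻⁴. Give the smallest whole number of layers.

The effective emission temperature is T_e = [S(1−α)/(4σ)]^¼ = 423.6 K.
Need (N+1)T_e⁴ ≥ T_s⁴, i.e. N+1 ≥ (653/423.6)⁴ = 5.648.
So N ≥ 4.648; the smallest integer is N = 5.

5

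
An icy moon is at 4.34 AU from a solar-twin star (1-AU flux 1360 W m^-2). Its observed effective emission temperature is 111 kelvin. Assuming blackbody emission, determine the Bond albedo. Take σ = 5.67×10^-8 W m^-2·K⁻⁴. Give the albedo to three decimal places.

By the inverse-square law, S = 1360/4.34² = 72.20 W m^-2.
Energy balance: S(1−α)/4 = σT⁴, so 1−α = 4σT⁴/S.
σT⁴ = 8.607 W m^-2, so 4σT⁴ = 34.43 W m^-2.
Hence α = 1 − 34.43/72.20 = 0.5232.

0.523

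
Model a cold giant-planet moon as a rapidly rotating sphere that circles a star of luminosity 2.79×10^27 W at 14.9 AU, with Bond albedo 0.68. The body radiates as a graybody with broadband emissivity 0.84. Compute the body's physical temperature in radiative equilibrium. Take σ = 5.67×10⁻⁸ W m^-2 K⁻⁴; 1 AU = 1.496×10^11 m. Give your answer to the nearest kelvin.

d = 14.9 × 1.496×10^11 m = 2.229×10^12 m.
S = L/(4πd²) = 44.68 W m^-2.
Absorbed flux (global mean): S(1−α)/4 = 44.68·0.32/4 = 3.575 W m^-2.
Radiative balance εσT⁴ = 3.575 gives T = [3.575/(0.84·σ)]^(1/4) = 93.08 K.

93 K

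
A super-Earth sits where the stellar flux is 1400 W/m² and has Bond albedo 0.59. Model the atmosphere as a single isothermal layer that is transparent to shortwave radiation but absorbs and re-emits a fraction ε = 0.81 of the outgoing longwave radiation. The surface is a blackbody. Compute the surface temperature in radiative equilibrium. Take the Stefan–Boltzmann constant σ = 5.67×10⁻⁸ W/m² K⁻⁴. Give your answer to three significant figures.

255 K

The planet radiates to space at T_e = [S(1−α)/(4σ)]^(1/4) = 224.3 K.
The surface balance (absorbed SW + ε·downward IR = σT_s⁴) with T_a⁴ = T_s⁴/2 reduces to T_s = T_e·[2/(2−ε)]^¼ = 255.4 K.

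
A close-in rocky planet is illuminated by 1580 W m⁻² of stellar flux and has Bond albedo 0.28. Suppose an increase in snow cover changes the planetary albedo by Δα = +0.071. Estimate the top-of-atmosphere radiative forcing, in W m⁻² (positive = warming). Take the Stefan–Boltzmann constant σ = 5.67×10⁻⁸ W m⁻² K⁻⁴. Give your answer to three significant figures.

-28.0 W m⁻²

TOA radiative forcing: ΔF = −S·Δα/4 = −1580·(+0.071)/4 = -28.04 W m⁻².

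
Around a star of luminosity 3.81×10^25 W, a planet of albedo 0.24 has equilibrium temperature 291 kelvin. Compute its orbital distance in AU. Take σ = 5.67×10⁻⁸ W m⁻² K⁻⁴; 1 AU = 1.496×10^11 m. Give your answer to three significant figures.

Required flux: S = 4σT⁴/(1−α) = 2140 W m⁻².
Then d = [L/(4πS)]^(1/2) = 3.764×10^10 m, i.e. 0.2516 AU.

0.252 AU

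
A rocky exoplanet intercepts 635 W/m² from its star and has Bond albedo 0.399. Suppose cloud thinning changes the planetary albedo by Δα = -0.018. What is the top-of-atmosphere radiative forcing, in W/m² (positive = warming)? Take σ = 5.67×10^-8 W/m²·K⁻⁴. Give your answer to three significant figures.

2.86 W/m²

ΔF = −(S/4)Δα = −(635.0/4)×(-0.018) = 2.857 W/m².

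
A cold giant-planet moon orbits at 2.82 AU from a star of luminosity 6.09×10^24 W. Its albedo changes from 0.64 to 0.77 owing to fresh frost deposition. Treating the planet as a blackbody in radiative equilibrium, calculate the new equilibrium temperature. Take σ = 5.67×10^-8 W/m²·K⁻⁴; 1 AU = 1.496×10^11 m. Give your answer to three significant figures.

40.8 kelvin

Orbital distance: d = 2.82 AU = 4.219×10^11 m.
Spreading L over a sphere of radius d: S = 6.09×10^24/(4π·4.22×10^11²) = 2.723 W/m².
With the new albedo, S(1−α₂)/4 = 0.1566 W/m², so T₂ = 40.76 K.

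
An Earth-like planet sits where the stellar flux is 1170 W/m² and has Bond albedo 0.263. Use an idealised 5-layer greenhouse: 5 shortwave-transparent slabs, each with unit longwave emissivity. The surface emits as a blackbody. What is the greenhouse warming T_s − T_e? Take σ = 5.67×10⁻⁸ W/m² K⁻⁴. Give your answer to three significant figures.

The effective emission temperature is T_e = [S(1−α)/(4σ)]^¼ = 248.3 K.
Surface: T_s = (6)^¼·T_e = 388.6 K.
So the greenhouse effect raises the surface by 388.6 − 248.3 = 140.3 K.

140 K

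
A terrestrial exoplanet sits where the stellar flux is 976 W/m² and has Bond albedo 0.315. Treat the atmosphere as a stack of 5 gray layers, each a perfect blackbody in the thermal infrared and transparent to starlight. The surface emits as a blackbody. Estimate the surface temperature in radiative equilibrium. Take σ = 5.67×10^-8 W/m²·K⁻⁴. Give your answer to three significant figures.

365 K

Top-of-atmosphere balance: σT_e⁴ = S(1−α)/4 = 167.1 W/m² → T_e = 233.0 K.
With N = 5 opaque layers, T_s = (N+1)^(1/4)·T_e = 6^(1/4)·233.0 = 364.7 K.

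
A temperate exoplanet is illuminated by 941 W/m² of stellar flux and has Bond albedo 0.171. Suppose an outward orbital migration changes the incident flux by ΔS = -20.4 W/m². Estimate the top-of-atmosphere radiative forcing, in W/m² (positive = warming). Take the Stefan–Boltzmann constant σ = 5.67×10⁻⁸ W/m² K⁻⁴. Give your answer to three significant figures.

Only a fraction (1−α) is absorbed and it's spread over 4πR², so ΔF = (1−α)ΔS/4 = -4.228 W/m².

-4.23 W/m²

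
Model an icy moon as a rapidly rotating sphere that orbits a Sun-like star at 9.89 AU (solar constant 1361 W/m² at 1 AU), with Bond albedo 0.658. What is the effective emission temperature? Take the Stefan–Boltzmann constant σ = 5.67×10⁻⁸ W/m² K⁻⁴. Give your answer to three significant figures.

Irradiance scales as 1/d², so S = 1361 W/m² × (1/9.89)² = 13.91 W/m².
The planet absorbs (1−α)S over its disc πR² and re-emits over 4πR², so the mean absorbed flux is (1−0.658)·13.91/4 = 1.190 W/m².
In equilibrium σT⁴ equals this, so T = 67.68 K.

67.7 K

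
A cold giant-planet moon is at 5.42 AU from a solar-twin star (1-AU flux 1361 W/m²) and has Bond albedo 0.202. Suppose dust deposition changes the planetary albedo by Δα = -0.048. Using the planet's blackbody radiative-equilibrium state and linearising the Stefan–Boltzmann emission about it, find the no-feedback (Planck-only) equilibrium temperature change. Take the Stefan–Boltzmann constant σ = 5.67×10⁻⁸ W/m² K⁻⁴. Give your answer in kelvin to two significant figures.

By the inverse-square law, S = 1361/5.42² = 46.33 W/m².
Reference equilibrium: T_e = [S(1−α)/(4σ)]^(1/4) = 113.0 K.
The change in absorbed flux is Δ[S(1−α)/4] = −SΔα/4 = 0.5560 W/m².
Linearising σT⁴ gives d(σT⁴)/dT = 4σT_e³ = 0.3272 W/m² per K.
ΔT₀ = ΔF/λ_P = 0.5560/0.3272 = 1.70 K.

1.7 K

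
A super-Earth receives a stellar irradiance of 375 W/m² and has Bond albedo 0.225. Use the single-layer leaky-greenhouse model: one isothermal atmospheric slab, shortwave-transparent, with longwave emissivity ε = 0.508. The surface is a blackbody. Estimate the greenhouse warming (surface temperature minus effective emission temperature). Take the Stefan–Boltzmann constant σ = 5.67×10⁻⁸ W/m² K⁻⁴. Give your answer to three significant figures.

14.4 K

Effective emission temperature (TOA balance): σT_e⁴ = S(1−α)/4 = 72.66 W/m² → T_e = 189.2 K.
Surface balance with a leaky layer gives σT_s⁴ = σT_e⁴·2/(2−ε), so T_s = T_e·[2/(2−0.508)]^(1/4) = 203.6 K.
The atmosphere warms the surface by 14.38 K.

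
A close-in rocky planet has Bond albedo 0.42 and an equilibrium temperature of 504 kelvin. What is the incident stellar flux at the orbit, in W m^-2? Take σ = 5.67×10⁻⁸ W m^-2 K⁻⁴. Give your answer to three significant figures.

From S(1−α)/4 = σT⁴: S = 4σT⁴/(1−α).
The emitted flux is σT⁴ = 3659 W m^-2.
S = 4·3659/0.58 = 25230 W m^-2.

25200 W m^-2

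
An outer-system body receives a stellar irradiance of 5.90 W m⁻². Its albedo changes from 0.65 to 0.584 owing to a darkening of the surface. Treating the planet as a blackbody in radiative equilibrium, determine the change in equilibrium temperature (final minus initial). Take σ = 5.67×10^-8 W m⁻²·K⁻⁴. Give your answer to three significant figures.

With α = 0.65, T₁ = 54.93 K.
With α = 0.584, T₂ = 57.36 K.
ΔT = T₂ − T₁ = 2.424 K.

2.42 K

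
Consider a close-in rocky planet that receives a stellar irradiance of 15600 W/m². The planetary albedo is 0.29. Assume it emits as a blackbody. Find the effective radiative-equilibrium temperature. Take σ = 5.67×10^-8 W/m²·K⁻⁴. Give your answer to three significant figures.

Averaging over the sphere, the absorbed flux is S(1−α)/4 = 2769 W/m².
Set σT⁴ = 2769 → T = (2769/σ)^(1/4) = 470.1 K.

470 kelvin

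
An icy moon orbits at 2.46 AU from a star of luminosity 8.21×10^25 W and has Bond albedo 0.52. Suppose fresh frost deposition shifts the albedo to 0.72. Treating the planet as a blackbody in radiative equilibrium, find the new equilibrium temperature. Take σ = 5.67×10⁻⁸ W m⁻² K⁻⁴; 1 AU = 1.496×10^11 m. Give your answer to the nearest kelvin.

88 K

d = 2.46 × 1.496×10^11 m = 3.680×10^11 m.
Flux at the orbit: S = L/(4πd²) = 8.21×10^25/(4π·(3.68×10^11)²) = 48.24 W m⁻².
With the new albedo, S(1−α₂)/4 = 3.377 W m⁻², so T₂ = 87.85 K.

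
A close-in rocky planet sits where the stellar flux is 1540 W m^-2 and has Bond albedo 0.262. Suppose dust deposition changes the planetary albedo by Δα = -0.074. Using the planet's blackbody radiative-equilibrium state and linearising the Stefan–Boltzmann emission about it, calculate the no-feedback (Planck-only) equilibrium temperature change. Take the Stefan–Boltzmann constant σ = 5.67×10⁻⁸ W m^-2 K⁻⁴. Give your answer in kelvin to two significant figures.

The baseline emission temperature is T_e = 266.1 K.
ΔF = −(S/4)Δα = −(1540/4)×(-0.074) = 28.49 W m^-2.
Linearising σT⁴ gives d(σT⁴)/dT = 4σT_e³ = 4.272 W m^-2 per K.
Hence the no-feedback warming is ΔF/(4σT_e³) = 6.67 K.

6.7 K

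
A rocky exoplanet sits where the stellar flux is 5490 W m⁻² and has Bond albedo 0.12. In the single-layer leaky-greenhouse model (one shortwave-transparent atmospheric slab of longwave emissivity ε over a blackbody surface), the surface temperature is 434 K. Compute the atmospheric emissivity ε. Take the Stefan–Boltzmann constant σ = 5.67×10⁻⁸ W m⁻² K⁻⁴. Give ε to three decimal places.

Effective temperature: T_e = [S(1−α)/(4σ)]^(1/4) = 382.0 K.
Since (2−ε)/2 = (T_e/T_s)⁴ = 0.6004, ε = 0.7992.

0.799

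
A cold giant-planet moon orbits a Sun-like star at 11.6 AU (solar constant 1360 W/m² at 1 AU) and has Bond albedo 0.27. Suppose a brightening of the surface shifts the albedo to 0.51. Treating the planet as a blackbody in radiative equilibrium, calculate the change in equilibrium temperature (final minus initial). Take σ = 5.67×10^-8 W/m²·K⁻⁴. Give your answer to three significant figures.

Irradiance scales as 1/d², so S = 1360 W/m² × (1/11.6)² = 10.11 W/m².
With α = 0.27, T₁ = 75.52 K.
Final:   T₂ = [S(1−0.51)/(4σ)]^(1/4) = 68.36 K.
ΔT = T₂ − T₁ = -7.164 K.

-7.16 K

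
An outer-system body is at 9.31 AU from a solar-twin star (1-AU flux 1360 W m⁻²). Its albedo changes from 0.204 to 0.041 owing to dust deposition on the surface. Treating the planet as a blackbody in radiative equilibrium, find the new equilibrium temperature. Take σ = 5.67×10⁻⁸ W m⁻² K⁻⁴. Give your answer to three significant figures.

By the inverse-square law, S = 1360/9.31² = 15.69 W m⁻².
With the new albedo, S(1−α₂)/4 = 3.762 W m⁻², so T₂ = 90.25 K.

90.3 K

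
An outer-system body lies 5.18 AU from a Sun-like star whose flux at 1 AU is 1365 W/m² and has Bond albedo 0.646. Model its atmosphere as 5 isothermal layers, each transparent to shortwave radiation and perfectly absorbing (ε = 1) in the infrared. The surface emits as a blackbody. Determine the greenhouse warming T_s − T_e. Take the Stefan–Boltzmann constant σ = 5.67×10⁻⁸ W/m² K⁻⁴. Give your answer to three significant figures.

53.3 K

Irradiance scales as 1/d², so S = 1365 W/m² × (1/5.18)² = 50.87 W/m².
The effective emission temperature is T_e = [S(1−α)/(4σ)]^¼ = 94.40 K.
T_s = (N+1)^(1/4)·T_e = 147.7 K.
Warming: T_s − T_e = 53.34 K.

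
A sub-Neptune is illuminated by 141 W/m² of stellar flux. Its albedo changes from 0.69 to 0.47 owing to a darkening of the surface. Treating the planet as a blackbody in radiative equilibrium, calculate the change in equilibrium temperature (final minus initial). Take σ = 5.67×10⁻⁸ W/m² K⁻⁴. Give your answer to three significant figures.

With α = 0.69, T₁ = 117.8 K.
With α = 0.47, T₂ = 134.7 K.
Change: 134.7 − 117.8 = 16.91 K.

16.9 K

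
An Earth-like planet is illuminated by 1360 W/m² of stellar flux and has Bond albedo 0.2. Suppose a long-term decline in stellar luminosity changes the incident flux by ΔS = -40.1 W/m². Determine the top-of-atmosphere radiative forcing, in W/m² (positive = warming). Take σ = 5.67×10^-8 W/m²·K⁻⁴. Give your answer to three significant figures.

Only a fraction (1−α) is absorbed and it's spread over 4πR², so ΔF = (1−α)ΔS/4 = -8.020 W/m².

-8.02 W/m²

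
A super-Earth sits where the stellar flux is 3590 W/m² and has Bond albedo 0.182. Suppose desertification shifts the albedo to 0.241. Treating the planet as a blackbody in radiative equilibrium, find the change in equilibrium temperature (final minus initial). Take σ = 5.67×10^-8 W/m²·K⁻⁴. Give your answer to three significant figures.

-6.25 K

Initial: T₁ = [S(1−0.182)/(4σ)]^(1/4) = 337.3 K.
With α = 0.241, T₂ = 331.1 K.
ΔT = T₂ − T₁ = -6.254 K.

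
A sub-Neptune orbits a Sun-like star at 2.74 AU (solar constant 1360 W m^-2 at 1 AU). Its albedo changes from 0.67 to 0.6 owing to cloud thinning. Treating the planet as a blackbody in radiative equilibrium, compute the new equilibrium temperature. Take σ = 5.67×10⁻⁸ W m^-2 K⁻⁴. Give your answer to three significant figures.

Irradiance scales as 1/d², so S = 1360 W m^-2 × (1/2.74)² = 181.1 W m^-2.
T₂ = [S(1−α₂)/(4σ)]^(1/4) = [181.1·0.4/(4σ)]^(1/4) = 133.7 K.

134 K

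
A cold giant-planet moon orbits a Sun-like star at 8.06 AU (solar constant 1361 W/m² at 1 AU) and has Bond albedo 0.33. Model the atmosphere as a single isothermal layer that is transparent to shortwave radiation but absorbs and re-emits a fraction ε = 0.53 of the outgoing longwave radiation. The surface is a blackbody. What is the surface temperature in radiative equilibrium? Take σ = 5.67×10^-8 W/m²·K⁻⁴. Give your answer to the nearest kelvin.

Irradiance scales as 1/d², so S = 1361 W/m² × (1/8.06)² = 20.95 W/m².
Effective emission temperature (TOA balance): σT_e⁴ = S(1−α)/4 = 3.509 W/m² → T_e = 88.70 K.
The surface balance (absorbed SW + ε·downward IR = σT_s⁴) with T_a⁴ = T_s⁴/2 reduces to T_s = T_e·[2/(2−ε)]^¼ = 95.79 K.

96 kelvin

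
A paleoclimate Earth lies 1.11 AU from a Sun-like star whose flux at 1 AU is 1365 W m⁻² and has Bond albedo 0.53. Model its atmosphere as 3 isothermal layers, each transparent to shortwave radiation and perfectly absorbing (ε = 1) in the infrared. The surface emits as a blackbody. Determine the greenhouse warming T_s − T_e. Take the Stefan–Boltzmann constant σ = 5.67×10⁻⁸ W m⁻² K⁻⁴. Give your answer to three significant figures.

90.7 K

Flux at the orbit: S = 1365/(1.11)² = 1108 W m⁻².
The effective emission temperature is T_e = [S(1−α)/(4σ)]^¼ = 218.9 K.
T_s = (N+1)^(1/4)·T_e = 309.6 K.
Warming: T_s − T_e = 90.67 K.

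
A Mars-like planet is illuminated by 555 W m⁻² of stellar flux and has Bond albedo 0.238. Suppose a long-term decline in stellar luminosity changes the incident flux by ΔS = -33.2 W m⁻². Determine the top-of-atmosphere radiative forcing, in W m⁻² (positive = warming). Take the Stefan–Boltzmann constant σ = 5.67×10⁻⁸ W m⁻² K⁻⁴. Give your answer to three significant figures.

-6.32 W m⁻²

ΔF = Δ[S(1−α)]/4 = (1−0.238)·-33.2/4 = -6.325 W m⁻².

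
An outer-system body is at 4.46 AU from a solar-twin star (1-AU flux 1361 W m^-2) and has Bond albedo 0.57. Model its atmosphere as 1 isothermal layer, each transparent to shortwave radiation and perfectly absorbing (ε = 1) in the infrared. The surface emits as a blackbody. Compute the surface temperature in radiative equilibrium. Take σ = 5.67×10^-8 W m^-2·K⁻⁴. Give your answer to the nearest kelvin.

127 K

Flux at the orbit: S = 1361/(4.46)² = 68.42 W m^-2.
The effective emission temperature is T_e = [S(1−α)/(4σ)]^¼ = 106.7 K.
For an N-layer opaque stack, T_s⁴ = (N+1)T_e⁴, hence T_s = (2)^(1/4)×106.7 K = 126.9 K.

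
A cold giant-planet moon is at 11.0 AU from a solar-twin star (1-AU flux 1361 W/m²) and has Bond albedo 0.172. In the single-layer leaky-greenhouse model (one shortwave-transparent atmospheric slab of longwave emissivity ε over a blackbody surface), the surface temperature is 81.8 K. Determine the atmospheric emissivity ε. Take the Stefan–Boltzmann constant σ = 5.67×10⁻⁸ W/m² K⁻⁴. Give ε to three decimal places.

0.166

Irradiance scales as 1/d², so S = 1361 W/m² × (1/11.0)² = 11.25 W/m².
Effective temperature: T_e = [S(1−α)/(4σ)]^(1/4) = 80.05 K.
Since (2−ε)/2 = (T_e/T_s)⁴ = 0.9172, ε = 0.1657.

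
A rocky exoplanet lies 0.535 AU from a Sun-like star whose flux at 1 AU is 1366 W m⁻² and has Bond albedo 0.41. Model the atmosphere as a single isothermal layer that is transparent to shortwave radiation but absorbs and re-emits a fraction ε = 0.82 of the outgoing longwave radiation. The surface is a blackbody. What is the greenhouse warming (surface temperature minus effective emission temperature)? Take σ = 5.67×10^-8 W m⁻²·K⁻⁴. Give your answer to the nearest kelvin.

Flux at the orbit: S = 1366/(0.535)² = 4772 W m⁻².
The planet radiates to space at T_e = [S(1−α)/(4σ)]^(1/4) = 333.8 K.
For a single slab of emissivity ε, T_s⁴ = 2T_e⁴/(2−ε); thus T_s = 333.8·(1.695)^(1/4) = 380.9 K.
T_s − T_e = 380.9 − 333.8 = 47.07 K.

47 K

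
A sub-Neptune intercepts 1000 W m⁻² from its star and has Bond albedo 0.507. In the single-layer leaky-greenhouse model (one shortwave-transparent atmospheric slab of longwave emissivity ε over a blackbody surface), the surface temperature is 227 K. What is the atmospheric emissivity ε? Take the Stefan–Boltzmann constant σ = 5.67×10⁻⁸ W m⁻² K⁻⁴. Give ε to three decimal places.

0.363

TOA balance gives T_e = 215.9 K.
Inverting T_s⁴ = 2T_e⁴/(2−ε): (T_e/T_s)⁴ = 0.8187, so ε = 2(1 − 0.8187) = 0.3627.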